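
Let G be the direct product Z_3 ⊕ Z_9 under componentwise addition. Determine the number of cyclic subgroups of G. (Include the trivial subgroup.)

Group the elements of G by the cyclic subgroup they generate; each cyclic subgroup of order d accounts for φ(d) elements.
Cyclic subgroups by order — order 1: 1; order 3: 4; order 9: 3.
Total: 8.

8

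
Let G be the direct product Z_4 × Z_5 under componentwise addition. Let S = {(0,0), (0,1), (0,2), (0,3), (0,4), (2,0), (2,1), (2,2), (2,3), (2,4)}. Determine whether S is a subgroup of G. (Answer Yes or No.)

Yes

|S| = 10 divides |G| = 20, consistent with Lagrange.
S contains the identity, every element's inverse is in S, and S is closed under +: it is a subgroup.
In fact S = ⟨(2,4)⟩.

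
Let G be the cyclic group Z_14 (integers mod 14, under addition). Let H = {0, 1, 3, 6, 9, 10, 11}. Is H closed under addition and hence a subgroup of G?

1 ∈ H but its inverse 13 ∉ H, so H is not a subgroup.

No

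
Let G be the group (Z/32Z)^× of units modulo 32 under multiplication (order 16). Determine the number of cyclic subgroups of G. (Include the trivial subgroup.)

Group the elements of G by the cyclic subgroup they generate; each cyclic subgroup of order d accounts for φ(d) elements.
Cyclic subgroups by order — order 1: 1; order 2: 3; order 4: 2; order 8: 2.
Total: 8.

8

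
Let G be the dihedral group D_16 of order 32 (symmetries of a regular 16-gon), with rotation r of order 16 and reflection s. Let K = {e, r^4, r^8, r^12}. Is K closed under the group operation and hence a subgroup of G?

|K| = 4 divides |G| = 32, consistent with Lagrange.
K contains the identity, every element's inverse is in K, and K is closed under ·: it is a subgroup.
In fact K = ⟨r^12⟩.

Yes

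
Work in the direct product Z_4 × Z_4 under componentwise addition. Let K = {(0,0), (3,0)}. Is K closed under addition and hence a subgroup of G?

(3,0) ∈ K but its inverse (1,0) ∉ K, so K is not a subgroup.

No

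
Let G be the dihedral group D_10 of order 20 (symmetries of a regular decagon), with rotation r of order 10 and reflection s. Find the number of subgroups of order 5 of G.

|G| = 20 and 5 | 20, so subgroups of order 5 are possible by Lagrange.
The subgroups of order 5 are: {e, r^2, r^4, r^6, r^8}.
So G has 1 subgroup of order 5.

1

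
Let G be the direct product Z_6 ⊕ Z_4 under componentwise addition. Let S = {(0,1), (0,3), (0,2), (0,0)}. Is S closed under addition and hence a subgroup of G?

|S| = 4 divides |G| = 24, consistent with Lagrange.
S contains the identity, every element's inverse is in S, and S is closed under +: it is a subgroup.
In fact S = ⟨(0,1)⟩.

Yes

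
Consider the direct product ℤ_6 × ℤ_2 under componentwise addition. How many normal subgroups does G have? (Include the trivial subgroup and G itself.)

10

G is abelian, so every subgroup is normal.
G has 10 subgroups in total, hence 10 normal subgroups.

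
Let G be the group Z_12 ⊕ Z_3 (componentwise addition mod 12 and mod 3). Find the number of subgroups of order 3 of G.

4

|G| = 36 and 3 | 36, so subgroups of order 3 are possible by Lagrange.
The subgroups of order 3 are: {(0,0), (0,1), (0,2)}; {(0,0), (4,0), (8,0)}; {(0,0), (4,1), (8,2)}; {(0,0), (4,2), (8,1)}.
So G has 4 subgroups of order 3.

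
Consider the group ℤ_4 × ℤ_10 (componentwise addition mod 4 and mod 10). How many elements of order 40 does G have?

An element (a,b) has order lcm(ord(a), ord(b)); count pairs with lcm equal to 40.
Enumerating gives 0 such elements.

0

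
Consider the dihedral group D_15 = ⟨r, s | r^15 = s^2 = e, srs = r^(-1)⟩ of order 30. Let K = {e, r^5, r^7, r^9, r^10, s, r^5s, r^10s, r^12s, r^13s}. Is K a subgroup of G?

No

r^9 ∈ K but its inverse r^6 ∉ K, so K is not a subgroup.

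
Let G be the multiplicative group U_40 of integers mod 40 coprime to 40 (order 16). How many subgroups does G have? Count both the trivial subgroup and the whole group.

|G| = 16, so by Lagrange every subgroup order divides 16. Divisors: 1, 2, 4, 8, 16.
Subgroups by order — order 1: 1; order 2: 7; order 4: 11; order 8: 7; order 16: 1.
Total: 1 + 7 + 11 + 7 + 1 = 27.

27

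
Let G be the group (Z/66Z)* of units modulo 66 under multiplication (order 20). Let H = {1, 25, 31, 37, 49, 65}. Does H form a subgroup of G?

|H| = 6 does not divide |G| = 20, so by Lagrange H is not a subgroup.

No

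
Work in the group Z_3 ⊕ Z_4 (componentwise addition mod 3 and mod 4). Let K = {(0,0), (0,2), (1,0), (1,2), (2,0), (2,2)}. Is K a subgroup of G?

|K| = 6 divides |G| = 12, consistent with Lagrange.
K contains the identity, every element's inverse is in K, and K is closed under +: it is a subgroup.
In fact K = ⟨(1,2)⟩.

Yes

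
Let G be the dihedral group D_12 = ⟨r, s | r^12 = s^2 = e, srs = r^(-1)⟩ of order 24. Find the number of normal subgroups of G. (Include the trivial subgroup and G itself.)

G has 34 subgroups. Checking conjugation-invariance by order — order 1: 1/1 normal; order 2: 1/13 normal; order 3: 1/1 normal; order 4: 1/7 normal; order 6: 1/5 normal; order 8: 0/3 normal; order 12: 3/3 normal; order 24: 1/1 normal.
Total normal subgroups: 9.

9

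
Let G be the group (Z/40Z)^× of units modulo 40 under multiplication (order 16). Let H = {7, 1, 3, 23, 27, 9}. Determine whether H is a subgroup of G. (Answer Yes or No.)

No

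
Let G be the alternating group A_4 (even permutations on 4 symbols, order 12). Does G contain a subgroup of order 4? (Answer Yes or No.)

Yes

4 | 12. A subgroup of order 4 is {e, (1 2)(3 4), (1 3)(2 4), (1 4)(2 3)}.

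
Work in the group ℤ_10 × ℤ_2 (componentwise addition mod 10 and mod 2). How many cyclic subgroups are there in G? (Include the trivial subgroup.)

8

Group the elements of G by the cyclic subgroup they generate; each cyclic subgroup of order d accounts for φ(d) elements.
Cyclic subgroups by order — order 1: 1; order 2: 3; order 5: 1; order 10: 3.
Total: 8.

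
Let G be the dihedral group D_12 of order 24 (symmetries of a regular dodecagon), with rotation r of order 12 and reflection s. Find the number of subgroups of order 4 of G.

|G| = 24 and 4 | 24, so subgroups of order 4 are possible by Lagrange.
The subgroups of order 4 are: {e, r^6, r^4s, r^10s}; {e, r^6, r^5s, r^11s}; {e, r^6, r^2s, r^8s}; {e, r^3, r^6, r^9}; … (7 in all).
So G has 7 subgroups of order 4.

7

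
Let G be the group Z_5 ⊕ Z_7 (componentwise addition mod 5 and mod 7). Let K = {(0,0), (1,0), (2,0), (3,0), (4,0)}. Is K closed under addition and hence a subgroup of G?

|K| = 5 divides |G| = 35, consistent with Lagrange.
K contains the identity, every element's inverse is in K, and K is closed under +: it is a subgroup.
In fact K = ⟨(4,0)⟩.

Yes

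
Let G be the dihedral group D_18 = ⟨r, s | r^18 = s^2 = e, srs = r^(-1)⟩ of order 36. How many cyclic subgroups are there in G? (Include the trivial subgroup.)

24

Each element a generates a cyclic subgroup ⟨a⟩; distinct elements may generate the same one (a cyclic group of order d has φ(d) generators).
Cyclic subgroups by order — order 1: 1; order 2: 19; order 3: 1; order 6: 1; order 9: 1; order 18: 1.
Total: 24.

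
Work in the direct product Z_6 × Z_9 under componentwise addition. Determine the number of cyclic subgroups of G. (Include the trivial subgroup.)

Each element a generates a cyclic subgroup ⟨a⟩; distinct elements may generate the same one (a cyclic group of order d has φ(d) generators).
Cyclic subgroups by order — order 1: 1; order 2: 1; order 3: 4; order 6: 4; order 9: 3; order 18: 3.
Total: 16.

16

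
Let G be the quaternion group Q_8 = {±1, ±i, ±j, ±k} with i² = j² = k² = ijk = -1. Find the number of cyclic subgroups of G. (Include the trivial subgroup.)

5

A cyclic subgroup of order d is generated by each of its φ(d) elements of order d, so the cyclic subgroups of order d number (#elements of order d)/φ(d).
Cyclic subgroups by order — order 1: 1; order 2: 1; order 4: 3.
Total: 5.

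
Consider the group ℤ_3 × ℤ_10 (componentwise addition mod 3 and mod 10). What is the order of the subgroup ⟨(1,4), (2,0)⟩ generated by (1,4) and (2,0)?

|⟨(1,4)⟩| = 15 and |⟨(2,0)⟩| = 3, so |H| is a multiple of lcm(15, 3) = 15 and divides |G| = 30.
Closing under the operation: H = {(0,0), (0,2), (0,4), (0,6), (0,8), (1,0), (1,2), (1,4), (1,6), (1,8), (2,0), (2,2), (2,4), (2,6), (2,8)}, so |H| = 15.

15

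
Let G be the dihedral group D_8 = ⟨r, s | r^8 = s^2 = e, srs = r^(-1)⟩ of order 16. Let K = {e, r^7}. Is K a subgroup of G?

No

r^7 ∈ K but its inverse r ∉ K, so K is not a subgroup.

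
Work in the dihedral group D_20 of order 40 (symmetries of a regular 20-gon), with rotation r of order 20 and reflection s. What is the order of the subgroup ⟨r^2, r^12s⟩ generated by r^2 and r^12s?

|⟨r^2⟩| = 10 and |⟨r^12s⟩| = 2, so |H| is a multiple of lcm(10, 2) = 10 and divides |G| = 40.
Closing under the operation: H = {e, r^2, r^4, r^6, r^8, r^10, r^12, r^14, r^16, r^18, s, r^2s, r^4s, r^6s, r^8s, r^10s, r^12s, r^14s, r^16s, r^18s}, so |H| = 20.

20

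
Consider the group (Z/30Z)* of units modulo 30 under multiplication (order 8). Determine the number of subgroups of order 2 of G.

|G| = 8 and 2 | 8, so subgroups of order 2 are possible by Lagrange.
The subgroups of order 2 are: {1, 11}; {1, 19}; {1, 29}.
So G has 3 subgroups of order 2.

3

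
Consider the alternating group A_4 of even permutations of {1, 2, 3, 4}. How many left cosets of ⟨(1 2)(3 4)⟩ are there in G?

6

|⟨(1 2)(3 4)⟩| = 2 and |G| = 12.
By Lagrange, [G : H] = |G|/|H| = 12/2 = 6.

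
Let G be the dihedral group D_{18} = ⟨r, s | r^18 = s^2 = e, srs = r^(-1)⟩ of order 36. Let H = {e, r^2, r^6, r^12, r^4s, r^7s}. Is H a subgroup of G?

No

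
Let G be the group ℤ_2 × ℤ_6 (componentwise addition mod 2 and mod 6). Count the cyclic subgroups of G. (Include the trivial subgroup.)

8

Each element a generates a cyclic subgroup ⟨a⟩; distinct elements may generate the same one (a cyclic group of order d has φ(d) generators).
Cyclic subgroups by order — order 1: 1; order 2: 3; order 3: 1; order 6: 3.
Total: 8.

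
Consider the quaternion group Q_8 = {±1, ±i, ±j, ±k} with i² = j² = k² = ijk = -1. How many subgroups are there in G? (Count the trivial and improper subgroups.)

6

|G| = 8, so by Lagrange every subgroup order divides 8. Divisors: 1, 2, 4, 8.
Subgroups by order — order 1: 1; order 2: 1; order 4: 3; order 8: 1.
Total: 1 + 1 + 3 + 1 = 6.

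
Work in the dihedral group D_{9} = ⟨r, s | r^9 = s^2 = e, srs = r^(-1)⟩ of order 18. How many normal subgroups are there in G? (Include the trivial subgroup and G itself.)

4

G has 16 subgroups. Checking conjugation-invariance by order — order 1: 1/1 normal; order 2: 0/9 normal; order 3: 1/1 normal; order 6: 0/3 normal; order 9: 1/1 normal; order 18: 1/1 normal.
Total normal subgroups: 4.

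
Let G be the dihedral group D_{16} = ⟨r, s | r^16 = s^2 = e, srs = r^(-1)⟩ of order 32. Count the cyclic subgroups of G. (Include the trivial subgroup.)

Each element a generates a cyclic subgroup ⟨a⟩; distinct elements may generate the same one (a cyclic group of order d has φ(d) generators).
Cyclic subgroups by order — order 1: 1; order 2: 17; order 4: 1; order 8: 1; order 16: 1.
Total: 21.

21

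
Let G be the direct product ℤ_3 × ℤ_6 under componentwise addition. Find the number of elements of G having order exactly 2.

1

An element (a,b) has order lcm(ord(a), ord(b)); count pairs with lcm equal to 2.
Enumerating gives 1 such elements.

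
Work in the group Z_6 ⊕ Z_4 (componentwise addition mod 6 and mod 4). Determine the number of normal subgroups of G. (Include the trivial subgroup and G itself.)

16

G is abelian, so every subgroup is normal.
G has 16 subgroups in total, hence 16 normal subgroups.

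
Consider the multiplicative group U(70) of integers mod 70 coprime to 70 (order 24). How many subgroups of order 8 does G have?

|G| = 24 and 8 | 24, so subgroups of order 8 are possible by Lagrange.
The subgroups of order 8 are: {1, 13, 27, 29, 41, 43, 57, 69}.
So G has 1 subgroup of order 8.

1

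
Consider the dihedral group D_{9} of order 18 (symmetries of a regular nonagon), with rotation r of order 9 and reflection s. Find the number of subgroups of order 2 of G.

|G| = 18 and 2 | 18, so subgroups of order 2 are possible by Lagrange.
The subgroups of order 2 are: {e, r^2s}; {e, r^3s}; {e, r^4s}; {e, r^5s}; … (9 in all).
So G has 9 subgroups of order 2.

9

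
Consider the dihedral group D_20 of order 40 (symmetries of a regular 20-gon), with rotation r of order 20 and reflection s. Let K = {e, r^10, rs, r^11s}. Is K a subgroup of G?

|K| = 4 divides |G| = 40, consistent with Lagrange.
K contains the identity, every element's inverse is in K, and K is closed under ·: it is a subgroup.

Yes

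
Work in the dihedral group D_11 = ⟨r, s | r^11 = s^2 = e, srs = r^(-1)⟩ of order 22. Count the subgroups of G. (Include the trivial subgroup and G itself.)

14

|G| = 22, so by Lagrange every subgroup order divides 22. Divisors: 1, 2, 11, 22.
Subgroups by order — order 1: 1; order 2: 11; order 11: 1; order 22: 1.
Total: 1 + 11 + 1 + 1 = 14.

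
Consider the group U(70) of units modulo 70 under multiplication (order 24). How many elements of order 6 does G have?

The elements of order 6 are: 9, 19, 31, 39, 59, 61.
That's 6.

6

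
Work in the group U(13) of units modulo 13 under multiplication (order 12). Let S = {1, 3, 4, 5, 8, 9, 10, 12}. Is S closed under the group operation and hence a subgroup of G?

No

|S| = 8 does not divide |G| = 12, so by Lagrange S is not a subgroup.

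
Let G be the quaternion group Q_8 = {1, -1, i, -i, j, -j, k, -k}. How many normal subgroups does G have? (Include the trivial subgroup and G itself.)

6

G has 6 subgroups. Checking conjugation-invariance by order — order 1: 1/1 normal; order 2: 1/1 normal; order 4: 3/3 normal; order 8: 1/1 normal.
Total normal subgroups: 6.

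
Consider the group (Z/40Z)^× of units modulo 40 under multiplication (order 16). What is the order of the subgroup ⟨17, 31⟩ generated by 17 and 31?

|⟨17⟩| = 4 and |⟨31⟩| = 2, so |H| is a multiple of lcm(4, 2) = 4 and divides |G| = 16.
Closing under the operation: H = {1, 7, 9, 17, 23, 31, 33, 39}, so |H| = 8.

8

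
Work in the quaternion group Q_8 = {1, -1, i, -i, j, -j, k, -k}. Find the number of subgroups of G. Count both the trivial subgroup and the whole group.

6

|G| = 8, so by Lagrange every subgroup order divides 8. Divisors: 1, 2, 4, 8.
Subgroups by order — order 1: 1; order 2: 1; order 4: 3; order 8: 1.
Total: 1 + 1 + 3 + 1 = 6.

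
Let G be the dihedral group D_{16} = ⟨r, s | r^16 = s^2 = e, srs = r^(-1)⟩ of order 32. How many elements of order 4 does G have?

2

The elements of order 4 are: r^4, r^12.
That's 2.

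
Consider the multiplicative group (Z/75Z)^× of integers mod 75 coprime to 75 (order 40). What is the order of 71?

Compute successive powers of 71 mod 75: 71, 16, 11, 31, 26, 46, 41, 61, …; 71^10 ≡ 1 (mod 75).
So |⟨71⟩| = 10.

10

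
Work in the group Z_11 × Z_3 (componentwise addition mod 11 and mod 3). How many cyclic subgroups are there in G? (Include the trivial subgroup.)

Each element a generates a cyclic subgroup ⟨a⟩; distinct elements may generate the same one (a cyclic group of order d has φ(d) generators).
Cyclic subgroups by order — order 1: 1; order 3: 1; order 11: 1; order 33: 1.
Total: 4.

4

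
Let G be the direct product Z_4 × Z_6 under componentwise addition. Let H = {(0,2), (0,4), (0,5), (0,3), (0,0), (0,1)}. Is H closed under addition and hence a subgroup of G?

Yes

|H| = 6 divides |G| = 24, consistent with Lagrange.
H contains the identity, every element's inverse is in H, and H is closed under +: it is a subgroup.
In fact H = ⟨(0,1)⟩.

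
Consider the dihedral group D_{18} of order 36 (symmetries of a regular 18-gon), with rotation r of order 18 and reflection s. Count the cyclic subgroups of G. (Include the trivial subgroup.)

24

A cyclic subgroup of order d is generated by each of its φ(d) elements of order d, so the cyclic subgroups of order d number (#elements of order d)/φ(d).
Cyclic subgroups by order — order 1: 1; order 2: 19; order 3: 1; order 6: 1; order 9: 1; order 18: 1.
Total: 24.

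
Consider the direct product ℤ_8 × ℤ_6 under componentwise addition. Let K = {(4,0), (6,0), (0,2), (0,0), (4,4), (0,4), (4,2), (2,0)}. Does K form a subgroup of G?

Closure fails: (4,4) + (2,0) = (6,4) ∉ K. So K is not a subgroup.

No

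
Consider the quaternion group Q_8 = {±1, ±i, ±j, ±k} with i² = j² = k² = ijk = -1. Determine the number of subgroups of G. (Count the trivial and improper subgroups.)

|G| = 8, so by Lagrange every subgroup order divides 8. Divisors: 1, 2, 4, 8.
Subgroups by order — order 1: 1; order 2: 1; order 4: 3; order 8: 1.
Total: 1 + 1 + 3 + 1 = 6.

6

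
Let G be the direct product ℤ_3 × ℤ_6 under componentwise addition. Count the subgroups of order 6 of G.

4

|G| = 18 and 6 | 18, so subgroups of order 6 are possible by Lagrange.
The subgroups of order 6 are: {(0,0), (0,1), (0,2), (0,3), (0,4), (0,5)}; {(0,0), (0,3), (1,0), (1,3), (2,0), (2,3)}; {(0,0), (0,3), (1,1), (1,4), (2,2), (2,5)}; {(0,0), (0,3), (1,2), (1,5), (2,1), (2,4)}.
So G has 4 subgroups of order 6.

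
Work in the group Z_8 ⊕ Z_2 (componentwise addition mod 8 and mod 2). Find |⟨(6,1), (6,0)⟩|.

8

|⟨(6,1)⟩| = 4 and |⟨(6,0)⟩| = 4, so |H| is a multiple of lcm(4, 4) = 4 and divides |G| = 16.
Closing under the operation: H = {(0,0), (0,1), (2,0), (2,1), (4,0), (4,1), (6,0), (6,1)}, so |H| = 8.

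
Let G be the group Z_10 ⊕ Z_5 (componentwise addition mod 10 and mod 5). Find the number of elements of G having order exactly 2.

1

An element (a,b) has order lcm(ord(a), ord(b)); count pairs with lcm equal to 2.
Enumerating gives 1 such elements.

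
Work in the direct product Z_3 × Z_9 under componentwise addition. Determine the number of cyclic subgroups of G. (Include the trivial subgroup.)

8

A cyclic subgroup of order d is generated by each of its φ(d) elements of order d, so the cyclic subgroups of order d number (#elements of order d)/φ(d).
Cyclic subgroups by order — order 1: 1; order 3: 4; order 9: 3.
Total: 8.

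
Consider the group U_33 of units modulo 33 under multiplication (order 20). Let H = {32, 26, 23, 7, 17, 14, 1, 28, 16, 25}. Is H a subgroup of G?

7 ∈ H but its inverse 19 ∉ H, so H is not a subgroup.

No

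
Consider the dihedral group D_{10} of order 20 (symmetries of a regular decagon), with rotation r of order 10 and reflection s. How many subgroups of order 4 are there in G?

|G| = 20 and 4 | 20, so subgroups of order 4 are possible by Lagrange.
The subgroups of order 4 are: {e, r^5, r^2s, r^7s}; {e, r^5, r^3s, r^8s}; {e, r^5, r^4s, r^9s}; {e, r^5, s, r^5s}; … (5 in all).
So G has 5 subgroups of order 4.

5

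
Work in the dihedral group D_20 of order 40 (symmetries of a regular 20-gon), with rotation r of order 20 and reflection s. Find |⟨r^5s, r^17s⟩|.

10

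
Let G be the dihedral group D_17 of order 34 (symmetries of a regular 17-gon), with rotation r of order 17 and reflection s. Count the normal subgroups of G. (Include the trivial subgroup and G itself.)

3

G has 20 subgroups. Checking conjugation-invariance by order — order 1: 1/1 normal; order 2: 0/17 normal; order 17: 1/1 normal; order 34: 1/1 normal.
Total normal subgroups: 3.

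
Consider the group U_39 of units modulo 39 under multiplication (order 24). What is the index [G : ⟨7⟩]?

2

|⟨7⟩| = 12 and |G| = 24.
By Lagrange, [G : H] = |G|/|H| = 24/12 = 2.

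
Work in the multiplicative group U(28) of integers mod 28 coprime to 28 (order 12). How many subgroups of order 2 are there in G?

|G| = 12 and 2 | 12, so subgroups of order 2 are possible by Lagrange.
The subgroups of order 2 are: {1, 13}; {1, 15}; {1, 27}.
So G has 3 subgroups of order 2.

3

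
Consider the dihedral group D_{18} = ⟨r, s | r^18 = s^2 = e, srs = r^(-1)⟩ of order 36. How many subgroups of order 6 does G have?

7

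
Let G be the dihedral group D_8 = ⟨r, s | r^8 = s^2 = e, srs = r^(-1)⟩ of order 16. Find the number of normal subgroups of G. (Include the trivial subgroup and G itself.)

7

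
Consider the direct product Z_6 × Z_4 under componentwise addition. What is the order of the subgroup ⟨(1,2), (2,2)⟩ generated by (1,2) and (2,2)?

|⟨(1,2)⟩| = 6 and |⟨(2,2)⟩| = 6, so |H| is a multiple of lcm(6, 6) = 6 and divides |G| = 24.
Closing under the operation: H = {(0,0), (0,2), (1,0), (1,2), (2,0), (2,2), (3,0), (3,2), (4,0), (4,2), (5,0), (5,2)}, so |H| = 12.

12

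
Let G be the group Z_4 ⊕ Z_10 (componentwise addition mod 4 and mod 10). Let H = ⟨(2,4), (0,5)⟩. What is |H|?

20

|⟨(2,4)⟩| = 10 and |⟨(0,5)⟩| = 2, so |H| is a multiple of lcm(10, 2) = 10 and divides |G| = 40.
Closing under the operation: H = {(0,0), (0,1), (0,2), (0,3), (0,4), (0,5), (0,6), (0,7), (0,8), (0,9), (2,0), (2,1), (2,2), (2,3), (2,4), (2,5), (2,6), (2,7), (2,8), (2,9)}, so |H| = 20.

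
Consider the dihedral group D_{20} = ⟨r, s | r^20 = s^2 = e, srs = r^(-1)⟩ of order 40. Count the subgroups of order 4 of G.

|G| = 40 and 4 | 40, so subgroups of order 4 are possible by Lagrange.
The subgroups of order 4 are: {e, r^10, s, r^10s}; {e, r^10, rs, r^11s}; {e, r^10, r^2s, r^12s}; {e, r^10, r^3s, r^13s}; … (11 in all).
So G has 11 subgroups of order 4.

11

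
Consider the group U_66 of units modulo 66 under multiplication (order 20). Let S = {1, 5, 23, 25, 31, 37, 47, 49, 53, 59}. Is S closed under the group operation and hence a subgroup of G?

Yes

|S| = 10 divides |G| = 20, consistent with Lagrange.
S contains the identity, every element's inverse is in S, and S is closed under ·: it is a subgroup.
In fact S = ⟨5⟩.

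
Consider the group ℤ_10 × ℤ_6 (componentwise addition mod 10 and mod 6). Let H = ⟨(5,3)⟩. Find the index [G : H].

|⟨(5,3)⟩| = 2 and |G| = 60.
By Lagrange, [G : H] = |G|/|H| = 60/2 = 30.

30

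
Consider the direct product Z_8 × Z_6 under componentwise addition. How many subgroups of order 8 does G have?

3

|G| = 48 and 8 | 48, so subgroups of order 8 are possible by Lagrange.
The subgroups of order 8 are: {(0,0), (0,3), (2,0), (2,3), (4,0), (4,3), (6,0), (6,3)}; {(0,0), (1,0), (2,0), (3,0), (4,0), (5,0), (6,0), (7,0)}; {(0,0), (1,3), (2,0), (3,3), (4,0), (5,3), (6,0), (7,3)}.
So G has 3 subgroups of order 8.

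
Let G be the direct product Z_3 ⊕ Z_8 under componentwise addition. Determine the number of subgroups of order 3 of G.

1

|G| = 24 and 3 | 24, so subgroups of order 3 are possible by Lagrange.
The subgroups of order 3 are: {(0,0), (1,0), (2,0)}.
So G has 1 subgroup of order 3.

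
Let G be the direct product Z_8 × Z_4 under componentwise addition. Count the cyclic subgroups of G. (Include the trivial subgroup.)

14

Each element a generates a cyclic subgroup ⟨a⟩; distinct elements may generate the same one (a cyclic group of order d has φ(d) generators).
Cyclic subgroups by order — order 1: 1; order 2: 3; order 4: 6; order 8: 4.
Total: 14.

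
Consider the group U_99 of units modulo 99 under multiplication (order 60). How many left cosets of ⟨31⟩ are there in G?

|⟨31⟩| = 15 and |G| = 60.
By Lagrange, [G : H] = |G|/|H| = 60/15 = 4.

4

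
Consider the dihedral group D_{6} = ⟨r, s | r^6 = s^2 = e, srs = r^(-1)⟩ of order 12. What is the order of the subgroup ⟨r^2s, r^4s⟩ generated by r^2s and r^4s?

|⟨r^2s⟩| = 2 and |⟨r^4s⟩| = 2, so |H| is a multiple of lcm(2, 2) = 2 and divides |G| = 12.
Closing under the operation: H = {e, r^2, r^4, s, r^2s, r^4s}, so |H| = 6.

6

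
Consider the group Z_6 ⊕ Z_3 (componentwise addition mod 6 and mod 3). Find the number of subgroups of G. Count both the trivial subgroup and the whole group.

12

|G| = 18, so by Lagrange every subgroup order divides 18. Divisors: 1, 2, 3, 6, 9, 18.
Subgroups by order — order 1: 1; order 2: 1; order 3: 4; order 6: 4; order 9: 1; order 18: 1.
Total: 1 + 1 + 4 + 4 + 1 + 1 = 12.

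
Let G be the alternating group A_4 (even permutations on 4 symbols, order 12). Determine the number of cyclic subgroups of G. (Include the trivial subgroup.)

Group the elements of G by the cyclic subgroup they generate; each cyclic subgroup of order d accounts for φ(d) elements.
Cyclic subgroups by order — order 1: 1; order 2: 3; order 3: 4.
Total: 8.

8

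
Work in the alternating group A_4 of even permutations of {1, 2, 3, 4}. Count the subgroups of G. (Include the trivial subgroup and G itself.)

|G| = 12, so by Lagrange every subgroup order divides 12. Divisors: 1, 2, 3, 4, 6, 12.
Subgroups by order — order 1: 1; order 2: 3; order 3: 4; order 4: 1; order 6: 0; order 12: 1.
Total: 1 + 3 + 4 + 1 + 0 + 1 = 10.

10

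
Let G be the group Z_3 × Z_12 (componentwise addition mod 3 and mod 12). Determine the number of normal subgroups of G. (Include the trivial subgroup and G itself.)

18

G is abelian, so every subgroup is normal.
G has 18 subgroups in total, hence 18 normal subgroups.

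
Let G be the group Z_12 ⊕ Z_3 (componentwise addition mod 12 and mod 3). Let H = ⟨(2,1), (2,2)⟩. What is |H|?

|⟨(2,1)⟩| = 6 and |⟨(2,2)⟩| = 6, so |H| is a multiple of lcm(6, 6) = 6 and divides |G| = 36.
Closing under the operation: H = {(0,0), (0,1), (0,2), (2,0), (2,1), (2,2), (4,0), (4,1), (4,2), (6,0), (6,1), (6,2), (8,0), (8,1), (8,2), (10,0), (10,1), (10,2)}, so |H| = 18.

18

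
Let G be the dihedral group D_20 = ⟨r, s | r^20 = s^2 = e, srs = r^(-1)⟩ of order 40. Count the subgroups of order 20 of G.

3

|G| = 40 and 20 | 40, so subgroups of order 20 are possible by Lagrange.
The subgroups of order 20 are: {e, r, r^2, r^3, r^4, r^5, r^6, r^7, r^8, r^9, r^10, r^11, r^12, r^13, r^14, r^15, r^16, r^17, r^18, r^19}; {e, r^2, r^4, r^6, r^8, r^10, r^12, r^14, r^16, r^18, s, r^2s, r^4s, r^6s, r^8s, r^10s, r^12s, r^14s, r^16s, r^18s}; {e, r^2, r^4, r^6, r^8, r^10, r^12, r^14, r^16, r^18, rs, r^3s, r^5s, r^7s, r^9s, r^11s, r^13s, r^15s, r^17s, r^19s}.
So G has 3 subgroups of order 20.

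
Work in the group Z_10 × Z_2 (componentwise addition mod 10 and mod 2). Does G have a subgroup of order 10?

Yes

10 | 20. A subgroup of order 10 is {(0,0), (0,1), (2,0), (2,1), (4,0), (4,1), (6,0), (6,1), (8,0), (8,1)}.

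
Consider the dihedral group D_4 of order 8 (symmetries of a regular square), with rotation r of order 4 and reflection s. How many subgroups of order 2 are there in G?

5

|G| = 8 and 2 | 8, so subgroups of order 2 are possible by Lagrange.
The subgroups of order 2 are: {e, r^2}; {e, r^2s}; {e, r^3s}; {e, rs}; … (5 in all).
So G has 5 subgroups of order 2.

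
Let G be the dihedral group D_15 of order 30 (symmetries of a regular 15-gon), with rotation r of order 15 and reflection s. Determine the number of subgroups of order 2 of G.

|G| = 30 and 2 | 30, so subgroups of order 2 are possible by Lagrange.
The subgroups of order 2 are: {e, r^10s}; {e, r^11s}; {e, r^12s}; {e, r^13s}; … (15 in all).
So G has 15 subgroups of order 2.

15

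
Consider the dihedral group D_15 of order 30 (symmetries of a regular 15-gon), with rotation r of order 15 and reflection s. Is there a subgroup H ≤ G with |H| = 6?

6 | 30. A subgroup of order 6 is {e, r^5, r^10, s, r^5s, r^10s}.

Yes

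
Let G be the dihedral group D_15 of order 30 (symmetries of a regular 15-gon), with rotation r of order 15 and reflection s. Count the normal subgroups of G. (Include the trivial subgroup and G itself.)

G has 28 subgroups. Checking conjugation-invariance by order — order 1: 1/1 normal; order 2: 0/15 normal; order 3: 1/1 normal; order 5: 1/1 normal; order 6: 0/5 normal; order 10: 0/3 normal; order 15: 1/1 normal; order 30: 1/1 normal.
Total normal subgroups: 5.

5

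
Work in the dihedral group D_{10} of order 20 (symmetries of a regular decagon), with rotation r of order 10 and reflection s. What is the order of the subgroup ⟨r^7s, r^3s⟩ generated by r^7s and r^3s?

10

|⟨r^7s⟩| = 2 and |⟨r^3s⟩| = 2, so |H| is a multiple of lcm(2, 2) = 2 and divides |G| = 20.
Closing under the operation: H = {e, r^2, r^4, r^6, r^8, rs, r^3s, r^5s, r^7s, r^9s}, so |H| = 10.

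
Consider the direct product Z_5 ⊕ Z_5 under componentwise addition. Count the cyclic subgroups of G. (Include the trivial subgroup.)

Each element a generates a cyclic subgroup ⟨a⟩; distinct elements may generate the same one (a cyclic group of order d has φ(d) generators).
Cyclic subgroups by order — order 1: 1; order 5: 6.
Total: 7.

7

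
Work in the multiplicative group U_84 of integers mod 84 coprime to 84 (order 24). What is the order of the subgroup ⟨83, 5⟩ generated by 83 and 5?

12

|⟨83⟩| = 2 and |⟨5⟩| = 6, so |H| is a multiple of lcm(2, 6) = 6 and divides |G| = 24.
Closing under the operation: H = {1, 5, 17, 25, 37, 41, 43, 47, 59, 67, 79, 83}, so |H| = 12.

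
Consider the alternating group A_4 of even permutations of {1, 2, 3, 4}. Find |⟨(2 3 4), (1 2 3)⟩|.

12

|⟨(2 3 4)⟩| = 3 and |⟨(1 2 3)⟩| = 3, so |H| is a multiple of lcm(3, 3) = 3 and divides |G| = 12.
Closing {(2 3 4), (1 2 3)} under the group operation gives all of G, so |H| = 12.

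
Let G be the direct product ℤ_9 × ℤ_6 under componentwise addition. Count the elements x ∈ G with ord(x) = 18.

18

An element (a,b) has order lcm(ord(a), ord(b)); count pairs with lcm equal to 18.
Enumerating gives 18 such elements.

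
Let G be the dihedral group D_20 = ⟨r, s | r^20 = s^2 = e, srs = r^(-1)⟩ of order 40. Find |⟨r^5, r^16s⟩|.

|⟨r^5⟩| = 4 and |⟨r^16s⟩| = 2, so |H| is a multiple of lcm(4, 2) = 4 and divides |G| = 40.
Closing under the operation: H = {e, r^5, r^10, r^15, rs, r^6s, r^11s, r^16s}, so |H| = 8.

8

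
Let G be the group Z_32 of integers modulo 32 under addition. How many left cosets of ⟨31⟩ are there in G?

|⟨31⟩| = 32 and |G| = 32.
By Lagrange, [G : H] = |G|/|H| = 32/32 = 1.

1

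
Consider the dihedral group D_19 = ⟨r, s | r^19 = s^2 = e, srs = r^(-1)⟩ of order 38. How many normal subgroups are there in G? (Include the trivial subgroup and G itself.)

3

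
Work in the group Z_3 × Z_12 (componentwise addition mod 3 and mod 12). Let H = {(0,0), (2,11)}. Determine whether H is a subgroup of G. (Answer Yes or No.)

(2,11) ∈ H but its inverse (1,1) ∉ H, so H is not a subgroup.

No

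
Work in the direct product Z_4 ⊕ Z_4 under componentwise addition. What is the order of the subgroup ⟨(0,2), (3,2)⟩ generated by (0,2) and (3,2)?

8

|⟨(0,2)⟩| = 2 and |⟨(3,2)⟩| = 4, so |H| is a multiple of lcm(2, 4) = 4 and divides |G| = 16.
Closing under the operation: H = {(0,0), (0,2), (1,0), (1,2), (2,0), (2,2), (3,0), (3,2)}, so |H| = 8.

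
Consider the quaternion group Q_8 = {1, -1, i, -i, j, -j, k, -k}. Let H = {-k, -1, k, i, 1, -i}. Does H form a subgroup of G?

No

|H| = 6 does not divide |G| = 8, so by Lagrange H is not a subgroup.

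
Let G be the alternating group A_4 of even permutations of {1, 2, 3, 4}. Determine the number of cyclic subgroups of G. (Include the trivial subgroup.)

A cyclic subgroup of order d is generated by each of its φ(d) elements of order d, so the cyclic subgroups of order d number (#elements of order d)/φ(d).
Cyclic subgroups by order — order 1: 1; order 2: 3; order 3: 4.
Total: 8.

8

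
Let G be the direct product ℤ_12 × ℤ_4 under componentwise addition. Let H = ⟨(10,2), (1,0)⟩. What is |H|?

24

|⟨(10,2)⟩| = 6 and |⟨(1,0)⟩| = 12, so |H| is a multiple of lcm(6, 12) = 12 and divides |G| = 48.
Closing under the operation: H = {(0,0), (0,2), (1,0), (1,2), (2,0), (2,2), (3,0), (3,2), (4,0), (4,2), (5,0), (5,2), (6,0), (6,2), (7,0), (7,2), (8,0), (8,2), (9,0), (9,2), (10,0), (10,2), (11,0), (11,2)}, so |H| = 24.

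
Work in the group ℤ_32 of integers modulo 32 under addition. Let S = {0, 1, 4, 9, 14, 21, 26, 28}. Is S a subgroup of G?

No

1 ∈ S but its inverse 31 ∉ S, so S is not a subgroup.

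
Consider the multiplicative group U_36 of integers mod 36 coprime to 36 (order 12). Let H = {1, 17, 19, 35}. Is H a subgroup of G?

Yes

|H| = 4 divides |G| = 12, consistent with Lagrange.
H contains the identity, every element's inverse is in H, and H is closed under ·: it is a subgroup.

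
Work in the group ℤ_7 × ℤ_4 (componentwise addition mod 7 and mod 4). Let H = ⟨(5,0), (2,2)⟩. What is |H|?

|⟨(5,0)⟩| = 7 and |⟨(2,2)⟩| = 14, so |H| is a multiple of lcm(7, 14) = 14 and divides |G| = 28.
Closing under the operation: H = {(0,0), (0,2), (1,0), (1,2), (2,0), (2,2), (3,0), (3,2), (4,0), (4,2), (5,0), (5,2), (6,0), (6,2)}, so |H| = 14.

14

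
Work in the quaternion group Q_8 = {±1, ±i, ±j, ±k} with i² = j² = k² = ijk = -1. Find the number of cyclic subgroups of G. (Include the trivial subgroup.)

5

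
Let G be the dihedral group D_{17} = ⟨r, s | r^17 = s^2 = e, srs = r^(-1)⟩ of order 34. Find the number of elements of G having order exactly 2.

17

Enumerating element orders in G gives 17 elements of order 2.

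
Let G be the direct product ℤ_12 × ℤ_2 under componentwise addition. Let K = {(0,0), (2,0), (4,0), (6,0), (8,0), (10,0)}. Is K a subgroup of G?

Yes

|K| = 6 divides |G| = 24, consistent with Lagrange.
K contains the identity, every element's inverse is in K, and K is closed under +: it is a subgroup.
In fact K = ⟨(10,0)⟩.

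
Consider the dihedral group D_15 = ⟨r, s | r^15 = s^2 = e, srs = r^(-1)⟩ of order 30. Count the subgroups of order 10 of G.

3

|G| = 30 and 10 | 30, so subgroups of order 10 are possible by Lagrange.
The subgroups of order 10 are: {e, r^3, r^6, r^9, r^12, rs, r^4s, r^7s, r^10s, r^13s}; {e, r^3, r^6, r^9, r^12, r^2s, r^5s, r^8s, r^11s, r^14s}; {e, r^3, r^6, r^9, r^12, s, r^3s, r^6s, r^9s, r^12s}.
So G has 3 subgroups of order 10.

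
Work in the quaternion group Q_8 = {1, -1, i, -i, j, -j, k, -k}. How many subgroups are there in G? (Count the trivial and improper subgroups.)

6

|G| = 8, so by Lagrange every subgroup order divides 8. Divisors: 1, 2, 4, 8.
Subgroups by order — order 1: 1; order 2: 1; order 4: 3; order 8: 1.
Total: 1 + 1 + 3 + 1 = 6.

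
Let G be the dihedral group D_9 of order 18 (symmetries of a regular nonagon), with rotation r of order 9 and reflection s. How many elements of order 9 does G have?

6

The elements of order 9 are: r, r^2, r^4, r^5, r^7, r^8.
That's 6.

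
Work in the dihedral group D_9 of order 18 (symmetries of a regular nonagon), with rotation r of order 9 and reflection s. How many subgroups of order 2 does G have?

9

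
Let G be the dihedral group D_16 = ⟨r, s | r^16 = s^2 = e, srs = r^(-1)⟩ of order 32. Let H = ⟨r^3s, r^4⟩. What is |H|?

|⟨r^3s⟩| = 2 and |⟨r^4⟩| = 4, so |H| is a multiple of lcm(2, 4) = 4 and divides |G| = 32.
Closing under the operation: H = {e, r^4, r^8, r^12, r^3s, r^7s, r^11s, r^15s}, so |H| = 8.

8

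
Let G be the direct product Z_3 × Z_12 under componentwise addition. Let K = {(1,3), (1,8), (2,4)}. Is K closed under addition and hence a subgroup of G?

No

The identity (0,0) ∉ K, so K is not a subgroup.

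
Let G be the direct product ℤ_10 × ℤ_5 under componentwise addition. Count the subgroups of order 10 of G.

|G| = 50 and 10 | 50, so subgroups of order 10 are possible by Lagrange.
The subgroups of order 10 are: {(0,0), (0,1), (0,2), (0,3), (0,4), (5,0), (5,1), (5,2), (5,3), (5,4)}; {(0,0), (1,0), (2,0), (3,0), (4,0), (5,0), (6,0), (7,0), (8,0), (9,0)}; {(0,0), (1,1), (2,2), (3,3), (4,4), (5,0), (6,1), (7,2), (8,3), (9,4)}; {(0,0), (1,2), (2,4), (3,1), (4,3), (5,0), (6,2), (7,4), (8,1), (9,3)}; … (6 in all).
So G has 6 subgroups of order 10.

6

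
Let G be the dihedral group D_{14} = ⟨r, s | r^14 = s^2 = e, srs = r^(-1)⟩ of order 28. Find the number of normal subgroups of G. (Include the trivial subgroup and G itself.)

7

G has 28 subgroups. Checking conjugation-invariance by order — order 1: 1/1 normal; order 2: 1/15 normal; order 4: 0/7 normal; order 7: 1/1 normal; order 14: 3/3 normal; order 28: 1/1 normal.
Total normal subgroups: 7.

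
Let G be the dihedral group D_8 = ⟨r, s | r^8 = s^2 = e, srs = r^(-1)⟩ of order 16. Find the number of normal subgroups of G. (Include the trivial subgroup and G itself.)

7

G has 19 subgroups. Checking conjugation-invariance by order — order 1: 1/1 normal; order 2: 1/9 normal; order 4: 1/5 normal; order 8: 3/3 normal; order 16: 1/1 normal.
Total normal subgroups: 7.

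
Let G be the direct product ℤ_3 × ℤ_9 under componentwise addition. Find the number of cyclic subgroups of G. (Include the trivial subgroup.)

A cyclic subgroup of order d is generated by each of its φ(d) elements of order d, so the cyclic subgroups of order d number (#elements of order d)/φ(d).
Cyclic subgroups by order — order 1: 1; order 3: 4; order 9: 3.
Total: 8.

8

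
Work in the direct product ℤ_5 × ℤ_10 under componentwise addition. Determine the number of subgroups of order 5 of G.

6

|G| = 50 and 5 | 50, so subgroups of order 5 are possible by Lagrange.
The subgroups of order 5 are: {(0,0), (0,2), (0,4), (0,6), (0,8)}; {(0,0), (1,0), (2,0), (3,0), (4,0)}; {(0,0), (1,2), (2,4), (3,6), (4,8)}; {(0,0), (1,4), (2,8), (3,2), (4,6)}; … (6 in all).
So G has 6 subgroups of order 5.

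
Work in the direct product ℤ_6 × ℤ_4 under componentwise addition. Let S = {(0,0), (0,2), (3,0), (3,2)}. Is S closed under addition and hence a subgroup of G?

|S| = 4 divides |G| = 24, consistent with Lagrange.
S contains the identity, every element's inverse is in S, and S is closed under +: it is a subgroup.

Yes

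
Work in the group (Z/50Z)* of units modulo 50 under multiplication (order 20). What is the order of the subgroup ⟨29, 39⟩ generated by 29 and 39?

10

|⟨29⟩| = 10 and |⟨39⟩| = 10, so |H| is a multiple of lcm(10, 10) = 10 and divides |G| = 20.
Closing under the operation: H = {1, 9, 11, 19, 21, 29, 31, 39, 41, 49}, so |H| = 10.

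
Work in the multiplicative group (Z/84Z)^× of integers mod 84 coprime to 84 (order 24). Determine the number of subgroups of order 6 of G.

7

|G| = 24 and 6 | 24, so subgroups of order 6 are possible by Lagrange.
The subgroups of order 6 are: {1, 11, 23, 25, 37, 71}; {1, 13, 25, 37, 61, 73}; {1, 5, 17, 25, 37, 41}; {1, 19, 25, 31, 37, 55}; … (7 in all).
So G has 7 subgroups of order 6.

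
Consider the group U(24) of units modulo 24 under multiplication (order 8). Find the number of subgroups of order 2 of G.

7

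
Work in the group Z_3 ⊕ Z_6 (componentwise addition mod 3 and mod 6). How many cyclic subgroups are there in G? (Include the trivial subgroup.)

Each element a generates a cyclic subgroup ⟨a⟩; distinct elements may generate the same one (a cyclic group of order d has φ(d) generators).
Cyclic subgroups by order — order 1: 1; order 2: 1; order 3: 4; order 6: 4.
Total: 10.

10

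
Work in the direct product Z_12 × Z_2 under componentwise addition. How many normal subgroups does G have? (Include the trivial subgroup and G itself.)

16

G is abelian, so every subgroup is normal.
G has 16 subgroups in total, hence 16 normal subgroups.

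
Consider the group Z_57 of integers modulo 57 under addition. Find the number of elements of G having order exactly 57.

36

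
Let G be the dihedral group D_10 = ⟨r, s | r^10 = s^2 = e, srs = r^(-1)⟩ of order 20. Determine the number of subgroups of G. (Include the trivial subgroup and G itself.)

22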